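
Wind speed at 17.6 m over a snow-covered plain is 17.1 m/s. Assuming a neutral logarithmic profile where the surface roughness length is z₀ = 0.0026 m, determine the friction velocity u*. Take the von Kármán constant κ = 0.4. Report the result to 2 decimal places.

u* ≈ 0.78 m/s

Log law: V(z) = (u*/κ) · ln(z/z₀) ⇒ u* = κ · V / ln(z/z₀)
u* = 0.4 × 17.1 / ln(17.6/0.0026) = 0.4 × 17.1 / 8.8201
   = 6.8400 / 8.8201 = 0.7755 m/s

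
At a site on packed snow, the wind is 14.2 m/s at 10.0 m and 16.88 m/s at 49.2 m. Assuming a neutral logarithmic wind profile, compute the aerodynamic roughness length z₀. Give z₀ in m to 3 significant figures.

z₀ ≈ 0.00216 m

Log law: V(z) ∝ ln(z/z₀). With r = V₁/V₂ = 14.2/16.88 = 0.84123,
r · ln(z₂/z₀) = ln(z₁/z₀) ⇒ ln z₀ = (ln z₁ − r·ln z₂)/(1 − r)
ln z₀ = (2.30259 − 0.84123×3.89589) / 0.15877 = -6.1396
z₀ = exp(-6.1396) = 0.002156 m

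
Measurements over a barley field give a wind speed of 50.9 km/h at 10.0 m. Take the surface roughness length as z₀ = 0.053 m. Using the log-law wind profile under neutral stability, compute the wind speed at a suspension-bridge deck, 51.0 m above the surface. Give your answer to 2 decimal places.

Log law: V(z) ∝ ln(z/z₀), so V₂/V₁ = ln(z₂/z₀) / ln(z₁/z₀).
ln(51.0/0.053) = 6.8693, ln(10.0/0.053) = 5.2400
V₂ = 50.9 × 6.8693/5.2400 = 50.9 × 1.3109 = 66.7259 km/h

66.73 km/h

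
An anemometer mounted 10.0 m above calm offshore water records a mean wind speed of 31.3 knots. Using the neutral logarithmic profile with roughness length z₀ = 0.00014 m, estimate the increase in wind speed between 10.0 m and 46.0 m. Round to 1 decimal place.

4.3 knots

Log law: V₂ = V₁ · ln(z₂/z₀)/ln(z₁/z₀) = 31.3 × 12.7025/11.1765 = 35.5738 knots
ΔV = 35.5738 − 31.3 = 4.2738 knots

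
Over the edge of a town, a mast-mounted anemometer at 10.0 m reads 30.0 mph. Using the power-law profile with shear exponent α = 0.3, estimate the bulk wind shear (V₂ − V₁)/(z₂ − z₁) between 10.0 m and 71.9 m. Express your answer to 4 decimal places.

0.3912 mph/m

Power law: V₂ = V₁ · (z₂/z₁)^α = 30.0 × (7.1900)^0.3 = 54.2176 mph
ΔV/Δz = (54.2176 − 30.0)/(71.9 − 10.0) = 24.2176/61.9000 = 0.39124 mph/m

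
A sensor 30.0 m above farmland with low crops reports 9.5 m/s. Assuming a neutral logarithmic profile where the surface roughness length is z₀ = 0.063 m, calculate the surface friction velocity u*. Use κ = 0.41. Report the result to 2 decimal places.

Log law: V(z) = (u*/κ) · ln(z/z₀) ⇒ u* = κ · V / ln(z/z₀)
u* = 0.41 × 9.5 / ln(30.0/0.063) = 0.41 × 9.5 / 6.1658
   = 3.8950 / 6.1658 = 0.6317 m/s

u* ≈ 0.63 m/s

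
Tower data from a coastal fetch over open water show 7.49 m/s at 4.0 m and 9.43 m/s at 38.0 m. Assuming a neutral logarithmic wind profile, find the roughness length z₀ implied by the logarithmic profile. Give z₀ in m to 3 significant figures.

z₀ ≈ 0.000672 m

Log law: V(z) ∝ ln(z/z₀). With r = V₁/V₂ = 7.49/9.43 = 0.79427,
r · ln(z₂/z₀) = ln(z₁/z₀) ⇒ ln z₀ = (ln z₁ − r·ln z₂)/(1 − r)
ln z₀ = (1.38629 − 0.79427×3.63759) / 0.20573 = -7.3055
z₀ = exp(-7.3055) = 0.0006718 m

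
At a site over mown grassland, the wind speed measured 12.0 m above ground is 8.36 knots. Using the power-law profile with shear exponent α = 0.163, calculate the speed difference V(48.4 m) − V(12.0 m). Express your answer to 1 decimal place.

Power law: V₂ = V₁ · (z₂/z₁)^α = 8.36 × (4.0333)^0.163 = 10.4937 knots
ΔV = 10.4937 − 8.36 = 2.1337 knots

2.1 knots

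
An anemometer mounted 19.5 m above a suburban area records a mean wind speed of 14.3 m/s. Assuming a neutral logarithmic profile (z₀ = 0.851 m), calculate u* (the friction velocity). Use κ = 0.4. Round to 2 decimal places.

u* ≈ 1.83 m/s

Log law: V(z) = (u*/κ) · ln(z/z₀) ⇒ u* = κ · V / ln(z/z₀)
u* = 0.4 × 14.3 / ln(19.5/0.851) = 0.4 × 14.3 / 3.1318
   = 5.7200 / 3.1318 = 1.8265 m/s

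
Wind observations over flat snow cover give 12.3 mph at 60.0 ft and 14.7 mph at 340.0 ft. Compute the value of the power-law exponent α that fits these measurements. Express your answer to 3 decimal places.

Power law: V₂/V₁ = (z₂/z₁)^α ⇒ α = ln(V₂/V₁) / ln(z₂/z₁)
α = ln(14.7/12.3) / ln(340.0/60.0) = ln(1.1951) / ln(5.6667)
  = 0.17825 / 1.73460 = 0.10276

α ≈ 0.103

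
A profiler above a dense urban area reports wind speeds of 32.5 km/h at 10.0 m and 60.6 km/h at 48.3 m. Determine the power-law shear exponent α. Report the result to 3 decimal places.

α ≈ 0.396

Power law: V₂/V₁ = (z₂/z₁)^α ⇒ α = ln(V₂/V₁) / ln(z₂/z₁)
α = ln(60.6/32.5) / ln(48.3/10.0) = ln(1.8646) / ln(4.8300)
  = 0.62305 / 1.57485 = 0.39563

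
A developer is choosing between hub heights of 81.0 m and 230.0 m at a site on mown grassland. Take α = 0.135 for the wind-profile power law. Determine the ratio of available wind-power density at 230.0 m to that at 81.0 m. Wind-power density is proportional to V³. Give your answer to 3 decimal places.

Speed ratio: V_B/V_A = (z_B/z_A)^α = (230.0/81.0)^0.135 = (2.8395)^0.135 = 1.15130
Power-density ratio: P_B/P_A = (V_B/V_A)³ = (1.15130)³ = 1.52603

1.526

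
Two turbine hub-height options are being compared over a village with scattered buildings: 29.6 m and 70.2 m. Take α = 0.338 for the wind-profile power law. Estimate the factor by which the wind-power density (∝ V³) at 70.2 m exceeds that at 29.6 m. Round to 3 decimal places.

2.400

Speed ratio: V_B/V_A = (z_B/z_A)^α = (70.2/29.6)^0.338 = (2.3716)^0.338 = 1.33895
Power-density ratio: P_B/P_A = (V_B/V_A)³ = (1.33895)³ = 2.40047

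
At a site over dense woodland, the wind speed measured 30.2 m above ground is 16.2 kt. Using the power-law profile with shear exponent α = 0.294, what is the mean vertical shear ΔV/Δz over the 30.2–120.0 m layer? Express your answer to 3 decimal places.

Power law: V₂ = V₁ · (z₂/z₁)^α = 16.2 × (3.9735)^0.294 = 24.3037 kt
ΔV/Δz = (24.3037 − 16.2)/(120.0 − 30.2) = 8.1037/89.8000 = 0.09024 kt/m

0.090 kt/m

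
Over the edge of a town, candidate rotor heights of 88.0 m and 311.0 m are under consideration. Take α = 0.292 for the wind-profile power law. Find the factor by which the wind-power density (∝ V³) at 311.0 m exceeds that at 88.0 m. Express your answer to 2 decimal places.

3.02

Speed ratio: V_B/V_A = (z_B/z_A)^α = (311.0/88.0)^0.292 = (3.5341)^0.292 = 1.44576
Power-density ratio: P_B/P_A = (V_B/V_A)³ = (1.44576)³ = 3.02198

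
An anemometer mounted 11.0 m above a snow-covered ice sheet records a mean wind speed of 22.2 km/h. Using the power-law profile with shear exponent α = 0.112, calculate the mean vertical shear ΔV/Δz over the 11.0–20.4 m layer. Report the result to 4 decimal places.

0.1692 km/h/m

Power law: V₂ = V₁ · (z₂/z₁)^α = 22.2 × (1.8545)^0.112 = 23.7901 km/h
ΔV/Δz = (23.7901 − 22.2)/(20.4 − 11.0) = 1.5901/9.4000 = 0.16916 km/h/m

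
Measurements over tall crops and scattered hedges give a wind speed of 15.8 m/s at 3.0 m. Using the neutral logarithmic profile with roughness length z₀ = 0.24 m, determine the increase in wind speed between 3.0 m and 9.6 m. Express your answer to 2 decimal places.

7.28 m/s

Log law: V₂ = V₁ · ln(z₂/z₀)/ln(z₁/z₀) = 15.8 × 3.6889/2.5257 = 23.0762 m/s
ΔV = 23.0762 − 15.8 = 7.2762 m/s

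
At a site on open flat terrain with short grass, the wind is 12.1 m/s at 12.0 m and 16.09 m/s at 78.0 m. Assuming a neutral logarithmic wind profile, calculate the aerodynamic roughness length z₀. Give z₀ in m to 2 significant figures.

z₀ ≈ 0.041 m

Log law: V(z) ∝ ln(z/z₀). With r = V₁/V₂ = 12.1/16.09 = 0.75202,
r · ln(z₂/z₀) = ln(z₁/z₀) ⇒ ln z₀ = (ln z₁ − r·ln z₂)/(1 − r)
ln z₀ = (2.48491 − 0.75202×4.35671) / 0.24798 = -3.1915
z₀ = exp(-3.1915) = 0.04111 m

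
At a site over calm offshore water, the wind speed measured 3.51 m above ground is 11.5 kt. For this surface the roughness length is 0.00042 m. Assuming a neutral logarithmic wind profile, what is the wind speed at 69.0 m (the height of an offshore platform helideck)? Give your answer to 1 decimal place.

15.3 kt

Log law: V(z) ∝ ln(z/z₀), so V₂/V₁ = ln(z₂/z₀) / ln(z₁/z₀).
ln(69.0/0.00042) = 12.0094, ln(3.51/0.00042) = 9.0309
V₂ = 11.5 × 12.0094/9.0309 = 11.5 × 1.3298 = 15.2928 kt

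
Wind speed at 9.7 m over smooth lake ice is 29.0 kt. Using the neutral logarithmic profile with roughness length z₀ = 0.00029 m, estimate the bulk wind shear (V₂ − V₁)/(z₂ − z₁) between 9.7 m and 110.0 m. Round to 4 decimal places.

0.0674 kt/m

Log law: V₂ = V₁ · ln(z₂/z₀)/ln(z₁/z₀) = 29.0 × 12.8461/10.4178 = 35.7598 kt
ΔV/Δz = (35.7598 − 29.0)/(110.0 − 9.7) = 6.7598/100.3000 = 0.06740 kt/m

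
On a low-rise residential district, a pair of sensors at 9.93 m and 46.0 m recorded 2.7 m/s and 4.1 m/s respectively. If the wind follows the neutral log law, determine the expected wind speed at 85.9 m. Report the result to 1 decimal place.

4.7 m/s

Log law: V ∝ ln(z/z₀). From the pair, with r = V₁/V₂ = 0.65854,
ln z₀ = (ln z₁ − r·ln z₂)/(1 − r) = (2.2956 − 0.65854×3.8286)/0.34146 = -0.6611 → z₀ = 0.5163 m
V₃ = V₁ · ln(z₃/z₀)/ln(z₁/z₀) = 2.7 × 5.1143/2.9567 = 4.6703 m/s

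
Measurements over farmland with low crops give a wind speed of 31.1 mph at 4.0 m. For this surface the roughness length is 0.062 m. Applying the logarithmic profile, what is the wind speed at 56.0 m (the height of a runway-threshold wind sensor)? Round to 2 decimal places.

Log law: V(z) ∝ ln(z/z₀), so V₂/V₁ = ln(z₂/z₀) / ln(z₁/z₀).
ln(56.0/0.062) = 6.8060, ln(4.0/0.062) = 4.1669
V₂ = 31.1 × 6.8060/4.1669 = 31.1 × 1.6333 = 50.7967 mph

50.80 mph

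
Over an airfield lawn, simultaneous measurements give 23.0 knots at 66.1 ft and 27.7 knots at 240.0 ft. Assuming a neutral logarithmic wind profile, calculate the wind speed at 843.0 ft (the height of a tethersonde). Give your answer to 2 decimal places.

32.28 knots

Log law: V ∝ ln(z/z₀). From the pair, with r = V₁/V₂ = 0.83032,
ln z₀ = (ln z₁ − r·ln z₂)/(1 − r) = (4.1912 − 0.83032×5.4806)/0.16968 = -2.1190 → z₀ = 0.1202 ft
V₃ = V₁ · ln(z₃/z₀)/ln(z₁/z₀) = 23.0 × 8.8560/6.3102 = 32.2792 knots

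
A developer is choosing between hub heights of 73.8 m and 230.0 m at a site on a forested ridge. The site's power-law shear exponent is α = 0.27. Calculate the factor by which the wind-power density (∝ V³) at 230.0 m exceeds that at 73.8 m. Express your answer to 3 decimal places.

Speed ratio: V_B/V_A = (z_B/z_A)^α = (230.0/73.8)^0.27 = (3.1165)^0.27 = 1.35922
Power-density ratio: P_B/P_A = (V_B/V_A)³ = (1.35922)³ = 2.51116

2.511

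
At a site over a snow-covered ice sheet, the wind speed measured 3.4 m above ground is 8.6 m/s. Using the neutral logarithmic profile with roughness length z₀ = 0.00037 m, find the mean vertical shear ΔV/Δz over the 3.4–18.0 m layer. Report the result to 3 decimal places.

Log law: V₂ = V₁ · ln(z₂/z₀)/ln(z₁/z₀) = 8.6 × 10.7924/9.1258 = 10.1706 m/s
ΔV/Δz = (10.1706 − 8.6)/(18.0 − 3.4) = 1.5706/14.6000 = 0.10757 m/s/m

0.108 m/s/m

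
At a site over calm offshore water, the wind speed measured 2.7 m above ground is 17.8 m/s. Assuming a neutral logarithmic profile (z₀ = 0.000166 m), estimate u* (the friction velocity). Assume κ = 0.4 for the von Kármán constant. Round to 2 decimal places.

u* ≈ 0.73 m/s

Log law: V(z) = (u*/κ) · ln(z/z₀) ⇒ u* = κ · V / ln(z/z₀)
u* = 0.4 × 17.8 / ln(2.7/0.000166) = 0.4 × 17.8 / 9.6968
   = 7.1200 / 9.6968 = 0.7343 m/s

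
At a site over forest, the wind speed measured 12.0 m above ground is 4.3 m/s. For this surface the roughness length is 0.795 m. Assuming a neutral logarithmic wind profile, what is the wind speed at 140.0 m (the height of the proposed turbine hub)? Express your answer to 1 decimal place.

8.2 m/s

Log law: V(z) ∝ ln(z/z₀), so V₂/V₁ = ln(z₂/z₀) / ln(z₁/z₀).
ln(140.0/0.795) = 5.1711, ln(12.0/0.795) = 2.7143
V₂ = 4.3 × 5.1711/2.7143 = 4.3 × 1.9051 = 8.1919 m/s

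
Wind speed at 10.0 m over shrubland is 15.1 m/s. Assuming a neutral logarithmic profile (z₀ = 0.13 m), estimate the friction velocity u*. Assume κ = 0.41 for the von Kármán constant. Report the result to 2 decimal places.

u* ≈ 1.43 m/s

Log law: V(z) = (u*/κ) · ln(z/z₀) ⇒ u* = κ · V / ln(z/z₀)
u* = 0.41 × 15.1 / ln(10.0/0.13) = 0.41 × 15.1 / 4.3428
   = 6.1910 / 4.3428 = 1.4256 m/s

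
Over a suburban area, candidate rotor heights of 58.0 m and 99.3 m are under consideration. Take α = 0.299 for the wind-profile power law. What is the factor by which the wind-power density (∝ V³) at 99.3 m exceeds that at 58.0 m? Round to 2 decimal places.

1.62

Speed ratio: V_B/V_A = (z_B/z_A)^α = (99.3/58.0)^0.299 = (1.7121)^0.299 = 1.17442
Power-density ratio: P_B/P_A = (V_B/V_A)³ = (1.17442)³ = 1.61983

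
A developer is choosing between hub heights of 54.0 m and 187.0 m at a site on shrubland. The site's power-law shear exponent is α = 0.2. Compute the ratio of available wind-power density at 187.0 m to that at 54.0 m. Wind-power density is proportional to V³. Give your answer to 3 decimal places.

Speed ratio: V_B/V_A = (z_B/z_A)^α = (187.0/54.0)^0.2 = (3.4630)^0.2 = 1.28200
Power-density ratio: P_B/P_A = (V_B/V_A)³ = (1.28200)³ = 2.10702

2.107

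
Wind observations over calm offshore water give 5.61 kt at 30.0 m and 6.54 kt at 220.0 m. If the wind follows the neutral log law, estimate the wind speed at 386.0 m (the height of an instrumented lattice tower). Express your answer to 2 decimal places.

Log law: V ∝ ln(z/z₀). From the pair, with r = V₁/V₂ = 0.85780,
ln z₀ = (ln z₁ − r·ln z₂)/(1 − r) = (3.4012 − 0.85780×5.3936)/0.14220 = -8.6177 → z₀ = 0.0001809 m
V₃ = V₁ · ln(z₃/z₀)/ln(z₁/z₀) = 5.61 × 14.5735/12.0189 = 6.8024 kt

6.80 kt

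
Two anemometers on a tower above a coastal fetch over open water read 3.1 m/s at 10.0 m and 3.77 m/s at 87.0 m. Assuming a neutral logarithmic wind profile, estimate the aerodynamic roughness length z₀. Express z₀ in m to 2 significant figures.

z₀ ≈ 0.00045 m

Log law: V(z) ∝ ln(z/z₀). With r = V₁/V₂ = 3.1/3.77 = 0.82228,
r · ln(z₂/z₀) = ln(z₁/z₀) ⇒ ln z₀ = (ln z₁ − r·ln z₂)/(1 − r)
ln z₀ = (2.30259 − 0.82228×4.46591) / 0.17772 = -7.7068
z₀ = exp(-7.7068) = 0.0004497 m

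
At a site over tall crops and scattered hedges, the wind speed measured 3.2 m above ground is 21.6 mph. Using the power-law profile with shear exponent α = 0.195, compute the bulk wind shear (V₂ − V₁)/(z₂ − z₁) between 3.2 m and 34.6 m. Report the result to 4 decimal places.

Power law: V₂ = V₁ · (z₂/z₁)^α = 21.6 × (10.8125)^0.195 = 34.3613 mph
ΔV/Δz = (34.3613 − 21.6)/(34.6 − 3.2) = 12.7613/31.4000 = 0.40641 mph/m

0.4064 mph/m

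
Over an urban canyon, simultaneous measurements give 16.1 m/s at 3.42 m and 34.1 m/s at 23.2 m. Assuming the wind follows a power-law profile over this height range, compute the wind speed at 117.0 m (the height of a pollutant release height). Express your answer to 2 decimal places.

64.30 m/s

First find α: α = ln(V₂/V₁)/ln(z₂/z₁) = ln(34.1/16.1)/ln(23.2/3.42) = 0.75048/1.91451 = 0.3920
Extrapolate from 23.2 m to 117.0 m: V₃ = 34.1 × (117.0/23.2)^0.3920 = 34.1 × 1.8856 = 64.2996 m/s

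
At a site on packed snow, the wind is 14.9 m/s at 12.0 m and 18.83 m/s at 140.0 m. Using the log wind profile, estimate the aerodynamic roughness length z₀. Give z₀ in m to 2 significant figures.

Log law: V(z) ∝ ln(z/z₀). With r = V₁/V₂ = 14.9/18.83 = 0.79129,
r · ln(z₂/z₀) = ln(z₁/z₀) ⇒ ln z₀ = (ln z₁ − r·ln z₂)/(1 − r)
ln z₀ = (2.48491 − 0.79129×4.94164) / 0.20871 = -6.8294
z₀ = exp(-6.8294) = 0.001081 m

z₀ ≈ 0.0011 m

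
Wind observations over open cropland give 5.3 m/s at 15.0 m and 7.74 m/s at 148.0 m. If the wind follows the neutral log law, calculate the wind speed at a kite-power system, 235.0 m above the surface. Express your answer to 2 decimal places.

8.23 m/s

Log law: V ∝ ln(z/z₀). From the pair, with r = V₁/V₂ = 0.68475,
ln z₀ = (ln z₁ − r·ln z₂)/(1 − r) = (2.7081 − 0.68475×4.9972)/0.31525 = -2.2643 → z₀ = 0.1039 m
V₃ = V₁ · ln(z₃/z₀)/ln(z₁/z₀) = 5.3 × 7.7239/4.9724 = 8.2328 m/s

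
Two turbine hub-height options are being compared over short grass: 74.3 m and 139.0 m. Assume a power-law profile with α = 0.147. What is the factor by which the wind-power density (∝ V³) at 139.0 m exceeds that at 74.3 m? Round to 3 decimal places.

Speed ratio: V_B/V_A = (z_B/z_A)^α = (139.0/74.3)^0.147 = (1.8708)^0.147 = 1.09645
Power-density ratio: P_B/P_A = (V_B/V_A)³ = (1.09645)³ = 1.31815

1.318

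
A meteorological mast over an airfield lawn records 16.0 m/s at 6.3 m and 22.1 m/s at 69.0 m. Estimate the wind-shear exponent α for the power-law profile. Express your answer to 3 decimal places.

α ≈ 0.135

Power law: V₂/V₁ = (z₂/z₁)^α ⇒ α = ln(V₂/V₁) / ln(z₂/z₁)
α = ln(22.1/16.0) / ln(69.0/6.3) = ln(1.3813) / ln(10.9524)
  = 0.32299 / 2.39356 = 0.13494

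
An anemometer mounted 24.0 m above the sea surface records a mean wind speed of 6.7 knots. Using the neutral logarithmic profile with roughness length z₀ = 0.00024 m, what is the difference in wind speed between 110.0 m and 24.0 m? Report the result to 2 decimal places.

Log law: V₂ = V₁ · ln(z₂/z₀)/ln(z₁/z₀) = 6.7 × 13.0354/11.5129 = 7.5860 knots
ΔV = 7.5860 − 6.7 = 0.8860 knots

0.89 knots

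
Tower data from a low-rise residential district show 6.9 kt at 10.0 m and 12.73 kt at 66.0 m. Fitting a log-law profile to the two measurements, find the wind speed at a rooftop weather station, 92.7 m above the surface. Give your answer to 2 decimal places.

Log law: V ∝ ln(z/z₀). From the pair, with r = V₁/V₂ = 0.54203,
ln z₀ = (ln z₁ − r·ln z₂)/(1 − r) = (2.3026 − 0.54203×4.1897)/0.45797 = 0.0692 → z₀ = 1.072 m
V₃ = V₁ · ln(z₃/z₀)/ln(z₁/z₀) = 6.9 × 4.4602/2.2334 = 13.7795 kt

13.78 kt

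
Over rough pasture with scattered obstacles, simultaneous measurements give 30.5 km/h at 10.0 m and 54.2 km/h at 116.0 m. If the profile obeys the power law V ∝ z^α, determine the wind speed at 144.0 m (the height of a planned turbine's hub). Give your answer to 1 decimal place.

First find α: α = ln(V₂/V₁)/ln(z₂/z₁) = ln(54.2/30.5)/ln(116.0/10.0) = 0.57495/2.45101 = 0.2346
Extrapolate from 116.0 m to 144.0 m: V₃ = 54.2 × (144.0/116.0)^0.2346 = 54.2 × 1.0520 = 57.0200 km/h

57.0 km/h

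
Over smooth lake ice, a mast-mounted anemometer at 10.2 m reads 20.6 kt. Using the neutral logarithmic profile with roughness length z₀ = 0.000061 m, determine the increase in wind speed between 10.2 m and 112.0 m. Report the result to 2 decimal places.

Log law: V₂ = V₁ · ln(z₂/z₀)/ln(z₁/z₀) = 20.6 × 14.4231/12.0270 = 24.7041 kt
ΔV = 24.7041 − 20.6 = 4.1041 kt

4.10 kt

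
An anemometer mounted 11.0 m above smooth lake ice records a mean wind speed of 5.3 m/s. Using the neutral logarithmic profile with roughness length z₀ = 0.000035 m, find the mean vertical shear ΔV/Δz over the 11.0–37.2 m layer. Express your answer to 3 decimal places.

Log law: V₂ = V₁ · ln(z₂/z₀)/ln(z₁/z₀) = 5.3 × 13.8765/12.6581 = 5.8102 m/s
ΔV/Δz = (5.8102 − 5.3)/(37.2 − 11.0) = 0.5102/26.2000 = 0.01947 m/s/m

0.019 m/s/m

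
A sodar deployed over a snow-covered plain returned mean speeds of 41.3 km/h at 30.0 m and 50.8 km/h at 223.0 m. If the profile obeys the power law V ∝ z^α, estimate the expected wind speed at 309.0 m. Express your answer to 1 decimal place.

52.5 km/h

First find α: α = ln(V₂/V₁)/ln(z₂/z₁) = ln(50.8/41.3)/ln(223.0/30.0) = 0.20703/2.00597 = 0.1032
Extrapolate from 223.0 m to 309.0 m: V₃ = 50.8 × (309.0/223.0)^0.1032 = 50.8 × 1.0342 = 52.5392 km/h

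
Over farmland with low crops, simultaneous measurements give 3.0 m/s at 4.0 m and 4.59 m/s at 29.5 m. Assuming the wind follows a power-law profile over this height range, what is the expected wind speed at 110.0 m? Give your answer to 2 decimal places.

6.07 m/s

First find α: α = ln(V₂/V₁)/ln(z₂/z₁) = ln(4.59/3.0)/ln(29.5/4.0) = 0.42527/1.99810 = 0.2128
Extrapolate from 29.5 m to 110.0 m: V₃ = 4.59 × (110.0/29.5)^0.2128 = 4.59 × 1.3233 = 6.0738 m/s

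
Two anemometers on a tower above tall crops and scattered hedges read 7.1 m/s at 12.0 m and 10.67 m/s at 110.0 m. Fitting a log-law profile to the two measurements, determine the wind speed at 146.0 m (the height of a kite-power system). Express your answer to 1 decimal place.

11.1 m/s

Log law: V ∝ ln(z/z₀). From the pair, with r = V₁/V₂ = 0.66542,
ln z₀ = (ln z₁ − r·ln z₂)/(1 − r) = (2.4849 − 0.66542×4.7005)/0.33458 = -1.9214 → z₀ = 0.1464 m
V₃ = V₁ · ln(z₃/z₀)/ln(z₁/z₀) = 7.1 × 6.9050/4.4063 = 11.1262 m/s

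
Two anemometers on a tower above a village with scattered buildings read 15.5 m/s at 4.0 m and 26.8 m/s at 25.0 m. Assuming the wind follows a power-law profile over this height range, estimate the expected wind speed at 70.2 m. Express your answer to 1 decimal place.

36.5 m/s

First find α: α = ln(V₂/V₁)/ln(z₂/z₁) = ln(26.8/15.5)/ln(25.0/4.0) = 0.54756/1.83258 = 0.2988
Extrapolate from 25.0 m to 70.2 m: V₃ = 26.8 × (70.2/25.0)^0.2988 = 26.8 × 1.3614 = 36.4848 m/s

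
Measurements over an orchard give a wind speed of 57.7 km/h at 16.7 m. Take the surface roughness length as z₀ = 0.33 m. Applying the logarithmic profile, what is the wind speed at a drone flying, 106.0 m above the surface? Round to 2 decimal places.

Log law: V(z) ∝ ln(z/z₀), so V₂/V₁ = ln(z₂/z₀) / ln(z₁/z₀).
ln(106.0/0.33) = 5.7721, ln(16.7/0.33) = 3.9241
V₂ = 57.7 × 5.7721/3.9241 = 57.7 × 1.4709 = 84.8737 km/h

84.87 km/h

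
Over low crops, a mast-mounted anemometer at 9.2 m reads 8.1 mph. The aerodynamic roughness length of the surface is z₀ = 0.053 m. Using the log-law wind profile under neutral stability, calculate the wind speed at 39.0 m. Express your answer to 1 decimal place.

Log law: V(z) ∝ ln(z/z₀), so V₂/V₁ = ln(z₂/z₀) / ln(z₁/z₀).
ln(39.0/0.053) = 6.6010, ln(9.2/0.053) = 5.1567
V₂ = 8.1 × 6.6010/5.1567 = 8.1 × 1.2801 = 10.3688 mph

10.4 mph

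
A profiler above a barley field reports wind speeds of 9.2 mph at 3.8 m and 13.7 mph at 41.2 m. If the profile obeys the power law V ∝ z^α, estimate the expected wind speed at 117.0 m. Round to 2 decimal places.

First find α: α = ln(V₂/V₁)/ln(z₂/z₁) = ln(13.7/9.2)/ln(41.2/3.8) = 0.39819/2.38344 = 0.1671
Extrapolate from 41.2 m to 117.0 m: V₃ = 13.7 × (117.0/41.2)^0.1671 = 13.7 × 1.1905 = 16.3098 mph

16.31 mph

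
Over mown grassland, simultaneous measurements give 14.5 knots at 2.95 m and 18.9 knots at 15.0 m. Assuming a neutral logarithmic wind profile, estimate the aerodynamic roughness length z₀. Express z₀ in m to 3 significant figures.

Log law: V(z) ∝ ln(z/z₀). With r = V₁/V₂ = 14.5/18.9 = 0.76720,
r · ln(z₂/z₀) = ln(z₁/z₀) ⇒ ln z₀ = (ln z₁ − r·ln z₂)/(1 − r)
ln z₀ = (1.08181 − 0.76720×2.70805) / 0.23280 = -4.2774
z₀ = exp(-4.2774) = 0.01388 m

z₀ ≈ 0.0139 m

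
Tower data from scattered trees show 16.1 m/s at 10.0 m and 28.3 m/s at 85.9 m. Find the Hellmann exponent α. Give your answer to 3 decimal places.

Power law: V₂/V₁ = (z₂/z₁)^α ⇒ α = ln(V₂/V₁) / ln(z₂/z₁)
α = ln(28.3/16.1) / ln(85.9/10.0) = ln(1.7578) / ln(8.5900)
  = 0.56404 / 2.15060 = 0.26227

α ≈ 0.262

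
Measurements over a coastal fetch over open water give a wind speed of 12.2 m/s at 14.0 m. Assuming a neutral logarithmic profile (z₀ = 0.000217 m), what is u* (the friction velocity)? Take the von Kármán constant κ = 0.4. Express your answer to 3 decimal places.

Log law: V(z) = (u*/κ) · ln(z/z₀) ⇒ u* = κ · V / ln(z/z₀)
u* = 0.4 × 12.2 / ln(14.0/0.000217) = 0.4 × 12.2 / 11.0747
   = 4.8800 / 11.0747 = 0.4406 m/s

u* ≈ 0.441 m/s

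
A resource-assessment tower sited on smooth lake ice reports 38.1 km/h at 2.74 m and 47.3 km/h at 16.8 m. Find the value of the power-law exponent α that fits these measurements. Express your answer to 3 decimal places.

Power law: V₂/V₁ = (z₂/z₁)^α ⇒ α = ln(V₂/V₁) / ln(z₂/z₁)
α = ln(47.3/38.1) / ln(16.8/2.74) = ln(1.2415) / ln(6.1314)
  = 0.21630 / 1.81342 = 0.11928

α ≈ 0.119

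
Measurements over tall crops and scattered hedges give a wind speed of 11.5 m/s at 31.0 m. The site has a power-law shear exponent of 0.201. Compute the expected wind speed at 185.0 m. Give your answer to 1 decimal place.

Power-law profile: V₂ = V₁ · (z₂/z₁)^α
V₂ = 11.5 × (185.0/31.0)^0.201 = 11.5 × (5.9677)^0.201
    = 11.5 × 1.4320 = 16.4678 m/s

16.5 m/s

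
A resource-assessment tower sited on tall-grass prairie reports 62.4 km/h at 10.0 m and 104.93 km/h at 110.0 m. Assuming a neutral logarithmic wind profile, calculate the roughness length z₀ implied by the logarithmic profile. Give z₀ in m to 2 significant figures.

z₀ ≈ 0.30 m

Log law: V(z) ∝ ln(z/z₀). With r = V₁/V₂ = 62.4/104.93 = 0.59468,
r · ln(z₂/z₀) = ln(z₁/z₀) ⇒ ln z₀ = (ln z₁ − r·ln z₂)/(1 − r)
ln z₀ = (2.30259 − 0.59468×4.70048) / 0.40532 = -1.2156
z₀ = exp(-1.2156) = 0.2965 m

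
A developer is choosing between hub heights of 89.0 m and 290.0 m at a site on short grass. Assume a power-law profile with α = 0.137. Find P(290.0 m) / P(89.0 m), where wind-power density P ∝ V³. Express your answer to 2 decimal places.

1.62

Speed ratio: V_B/V_A = (z_B/z_A)^α = (290.0/89.0)^0.137 = (3.2584)^0.137 = 1.17566
Power-density ratio: P_B/P_A = (V_B/V_A)³ = (1.17566)³ = 1.62497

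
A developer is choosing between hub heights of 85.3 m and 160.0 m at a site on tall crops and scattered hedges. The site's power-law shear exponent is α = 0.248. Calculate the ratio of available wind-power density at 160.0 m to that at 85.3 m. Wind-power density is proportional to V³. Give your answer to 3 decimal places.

Speed ratio: V_B/V_A = (z_B/z_A)^α = (160.0/85.3)^0.248 = (1.8757)^0.248 = 1.16882
Power-density ratio: P_B/P_A = (V_B/V_A)³ = (1.16882)³ = 1.59676

1.597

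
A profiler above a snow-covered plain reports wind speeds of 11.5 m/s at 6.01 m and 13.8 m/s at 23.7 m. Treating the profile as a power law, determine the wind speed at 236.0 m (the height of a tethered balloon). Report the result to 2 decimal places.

First find α: α = ln(V₂/V₁)/ln(z₂/z₁) = ln(13.8/11.5)/ln(23.7/6.01) = 0.18232/1.37205 = 0.1329
Extrapolate from 23.7 m to 236.0 m: V₃ = 13.8 × (236.0/23.7)^0.1329 = 13.8 × 1.3572 = 18.7291 m/s

18.73 m/s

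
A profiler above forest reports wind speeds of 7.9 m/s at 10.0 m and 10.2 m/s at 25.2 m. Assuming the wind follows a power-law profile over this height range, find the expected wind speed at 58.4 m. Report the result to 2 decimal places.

First find α: α = ln(V₂/V₁)/ln(z₂/z₁) = ln(10.2/7.9)/ln(25.2/10.0) = 0.25552/0.92426 = 0.2765
Extrapolate from 25.2 m to 58.4 m: V₃ = 10.2 × (58.4/25.2)^0.2765 = 10.2 × 1.2616 = 12.8681 m/s

12.87 m/s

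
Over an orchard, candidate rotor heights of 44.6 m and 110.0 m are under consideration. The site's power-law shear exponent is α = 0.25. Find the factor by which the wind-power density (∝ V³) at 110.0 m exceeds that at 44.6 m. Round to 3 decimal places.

1.968

Speed ratio: V_B/V_A = (z_B/z_A)^α = (110.0/44.6)^0.25 = (2.4664)^0.25 = 1.25318
Power-density ratio: P_B/P_A = (V_B/V_A)³ = (1.25318)³ = 1.96808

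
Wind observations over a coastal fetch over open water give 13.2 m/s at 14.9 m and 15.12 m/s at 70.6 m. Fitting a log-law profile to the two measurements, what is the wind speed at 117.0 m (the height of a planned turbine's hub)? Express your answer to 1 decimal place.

15.7 m/s

Log law: V ∝ ln(z/z₀). From the pair, with r = V₁/V₂ = 0.87302,
ln z₀ = (ln z₁ − r·ln z₂)/(1 − r) = (2.7014 − 0.87302×4.2570)/0.12698 = -7.9939 → z₀ = 0.0003375 m
V₃ = V₁ · ln(z₃/z₀)/ln(z₁/z₀) = 13.2 × 12.7560/10.6952 = 15.7434 m/s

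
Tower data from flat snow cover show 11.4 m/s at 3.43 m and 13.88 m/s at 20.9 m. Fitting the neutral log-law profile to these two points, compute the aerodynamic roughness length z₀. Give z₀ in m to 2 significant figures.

z₀ ≈ 0.00085 m

Log law: V(z) ∝ ln(z/z₀). With r = V₁/V₂ = 11.4/13.88 = 0.82133,
r · ln(z₂/z₀) = ln(z₁/z₀) ⇒ ln z₀ = (ln z₁ − r·ln z₂)/(1 − r)
ln z₀ = (1.23256 − 0.82133×3.03975) / 0.17867 = -7.0747
z₀ = exp(-7.0747) = 0.0008463 m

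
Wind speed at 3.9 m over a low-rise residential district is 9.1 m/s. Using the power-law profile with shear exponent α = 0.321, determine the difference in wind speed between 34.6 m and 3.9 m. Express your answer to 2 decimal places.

Power law: V₂ = V₁ · (z₂/z₁)^α = 9.1 × (8.8718)^0.321 = 18.3380 m/s
ΔV = 18.3380 − 9.1 = 9.2380 m/s

9.24 m/s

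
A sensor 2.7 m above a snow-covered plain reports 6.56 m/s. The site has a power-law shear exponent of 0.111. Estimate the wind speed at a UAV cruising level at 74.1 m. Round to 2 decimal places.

9.47 m/s

Power-law profile: V₂ = V₁ · (z₂/z₁)^α
V₂ = 6.56 × (74.1/2.7)^0.111 = 6.56 × (27.4444)^0.111
    = 6.56 × 1.4443 = 9.4748 m/s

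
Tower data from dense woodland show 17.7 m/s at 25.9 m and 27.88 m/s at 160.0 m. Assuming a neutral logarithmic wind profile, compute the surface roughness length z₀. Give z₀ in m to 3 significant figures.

z₀ ≈ 1.09 m

Log law: V(z) ∝ ln(z/z₀). With r = V₁/V₂ = 17.7/27.88 = 0.63486,
r · ln(z₂/z₀) = ln(z₁/z₀) ⇒ ln z₀ = (ln z₁ − r·ln z₂)/(1 − r)
ln z₀ = (3.25424 − 0.63486×5.07517) / 0.36514 = 0.0882
z₀ = exp(0.0882) = 1.092 m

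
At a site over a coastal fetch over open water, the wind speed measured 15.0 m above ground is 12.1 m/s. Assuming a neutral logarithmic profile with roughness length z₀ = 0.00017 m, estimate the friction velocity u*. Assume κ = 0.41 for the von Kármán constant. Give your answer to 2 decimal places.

u* ≈ 0.44 m/s

Log law: V(z) = (u*/κ) · ln(z/z₀) ⇒ u* = κ · V / ln(z/z₀)
u* = 0.41 × 12.1 / ln(15.0/0.00017) = 0.41 × 12.1 / 11.3878
   = 4.9610 / 11.3878 = 0.4356 m/s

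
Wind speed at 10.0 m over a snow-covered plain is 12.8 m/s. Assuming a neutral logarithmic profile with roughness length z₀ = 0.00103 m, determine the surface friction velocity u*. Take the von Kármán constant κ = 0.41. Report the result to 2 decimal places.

Log law: V(z) = (u*/κ) · ln(z/z₀) ⇒ u* = κ · V / ln(z/z₀)
u* = 0.41 × 12.8 / ln(10.0/0.00103) = 0.41 × 12.8 / 9.1808
   = 5.2480 / 9.1808 = 0.5716 m/s

u* ≈ 0.57 m/s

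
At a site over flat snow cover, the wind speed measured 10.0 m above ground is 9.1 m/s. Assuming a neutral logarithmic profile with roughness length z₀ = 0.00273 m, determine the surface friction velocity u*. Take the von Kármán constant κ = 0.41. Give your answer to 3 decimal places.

u* ≈ 0.455 m/s

Log law: V(z) = (u*/κ) · ln(z/z₀) ⇒ u* = κ · V / ln(z/z₀)
u* = 0.41 × 9.1 / ln(10.0/0.00273) = 0.41 × 9.1 / 8.2060
   = 3.7310 / 8.2060 = 0.4547 m/s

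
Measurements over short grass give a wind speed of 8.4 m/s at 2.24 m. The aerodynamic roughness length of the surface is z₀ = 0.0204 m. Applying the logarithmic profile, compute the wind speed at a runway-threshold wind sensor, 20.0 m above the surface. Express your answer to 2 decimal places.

12.31 m/s

Log law: V(z) ∝ ln(z/z₀), so V₂/V₁ = ln(z₂/z₀) / ln(z₁/z₀).
ln(20.0/0.0204) = 6.8880, ln(2.24/0.0204) = 4.6987
V₂ = 8.4 × 6.8880/4.6987 = 8.4 × 1.4659 = 12.3138 m/s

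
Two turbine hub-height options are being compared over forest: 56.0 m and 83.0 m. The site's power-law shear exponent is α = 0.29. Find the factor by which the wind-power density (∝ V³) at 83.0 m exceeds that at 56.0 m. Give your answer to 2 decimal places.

Speed ratio: V_B/V_A = (z_B/z_A)^α = (83.0/56.0)^0.29 = (1.4821)^0.29 = 1.12088
Power-density ratio: P_B/P_A = (V_B/V_A)³ = (1.12088)³ = 1.40823

1.41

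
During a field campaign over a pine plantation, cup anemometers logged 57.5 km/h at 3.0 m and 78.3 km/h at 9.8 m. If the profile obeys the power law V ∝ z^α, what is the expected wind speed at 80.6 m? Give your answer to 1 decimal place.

135.7 km/h

First find α: α = ln(V₂/V₁)/ln(z₂/z₁) = ln(78.3/57.5)/ln(9.8/3.0) = 0.30876/1.18377 = 0.2608
Extrapolate from 9.8 m to 80.6 m: V₃ = 78.3 × (80.6/9.8)^0.2608 = 78.3 × 1.7326 = 135.6593 km/h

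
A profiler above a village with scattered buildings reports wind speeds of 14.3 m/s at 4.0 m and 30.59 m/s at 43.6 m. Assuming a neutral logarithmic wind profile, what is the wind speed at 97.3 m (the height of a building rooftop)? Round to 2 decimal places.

Log law: V ∝ ln(z/z₀). From the pair, with r = V₁/V₂ = 0.46747,
ln z₀ = (ln z₁ − r·ln z₂)/(1 − r) = (1.3863 − 0.46747×3.7751)/0.53253 = -0.7107 → z₀ = 0.4913 m
V₃ = V₁ · ln(z₃/z₀)/ln(z₁/z₀) = 14.3 × 5.2885/2.0969 = 36.0642 m/s

36.06 m/s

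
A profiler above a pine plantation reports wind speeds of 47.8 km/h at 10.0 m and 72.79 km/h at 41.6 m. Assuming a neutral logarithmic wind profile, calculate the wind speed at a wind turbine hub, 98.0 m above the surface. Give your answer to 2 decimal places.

87.81 km/h

Log law: V ∝ ln(z/z₀). From the pair, with r = V₁/V₂ = 0.65668,
ln z₀ = (ln z₁ − r·ln z₂)/(1 − r) = (2.3026 − 0.65668×3.7281)/0.34332 = -0.4241 → z₀ = 0.6544 m
V₃ = V₁ · ln(z₃/z₀)/ln(z₁/z₀) = 47.8 × 5.0091/2.7267 = 87.8113 km/h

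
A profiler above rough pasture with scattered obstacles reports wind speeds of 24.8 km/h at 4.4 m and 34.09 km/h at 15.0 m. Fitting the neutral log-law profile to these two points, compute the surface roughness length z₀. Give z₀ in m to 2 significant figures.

z₀ ≈ 0.17 m

Log law: V(z) ∝ ln(z/z₀). With r = V₁/V₂ = 24.8/34.09 = 0.72749,
r · ln(z₂/z₀) = ln(z₁/z₀) ⇒ ln z₀ = (ln z₁ − r·ln z₂)/(1 − r)
ln z₀ = (1.48160 − 0.72749×2.70805) / 0.27251 = -1.7924
z₀ = exp(-1.7924) = 0.1666 m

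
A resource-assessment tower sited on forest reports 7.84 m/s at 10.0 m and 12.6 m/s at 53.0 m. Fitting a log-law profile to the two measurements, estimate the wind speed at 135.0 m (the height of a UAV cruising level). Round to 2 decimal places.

15.27 m/s

Log law: V ∝ ln(z/z₀). From the pair, with r = V₁/V₂ = 0.62222,
ln z₀ = (ln z₁ − r·ln z₂)/(1 − r) = (2.3026 − 0.62222×3.9703)/0.37778 = -0.4442 → z₀ = 0.6413 m
V₃ = V₁ · ln(z₃/z₀)/ln(z₁/z₀) = 7.84 × 5.3495/2.7468 = 15.2686 m/s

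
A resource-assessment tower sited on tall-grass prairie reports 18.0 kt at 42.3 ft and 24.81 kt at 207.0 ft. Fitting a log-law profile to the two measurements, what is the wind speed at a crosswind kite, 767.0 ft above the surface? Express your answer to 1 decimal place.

30.4 kt

Log law: V ∝ ln(z/z₀). From the pair, with r = V₁/V₂ = 0.72551,
ln z₀ = (ln z₁ − r·ln z₂)/(1 − r) = (3.7448 − 0.72551×5.3327)/0.27449 = -0.4524 → z₀ = 0.6361 ft
V₃ = V₁ · ln(z₃/z₀)/ln(z₁/z₀) = 18.0 × 7.0949/4.1972 = 30.4271 kt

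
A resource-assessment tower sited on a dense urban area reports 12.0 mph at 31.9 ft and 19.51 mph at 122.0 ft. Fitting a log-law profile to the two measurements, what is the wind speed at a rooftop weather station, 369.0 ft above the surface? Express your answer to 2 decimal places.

25.71 mph

Log law: V ∝ ln(z/z₀). From the pair, with r = V₁/V₂ = 0.61507,
ln z₀ = (ln z₁ − r·ln z₂)/(1 − r) = (3.4626 − 0.61507×4.8040)/0.38493 = 1.3192 → z₀ = 3.740 ft
V₃ = V₁ · ln(z₃/z₀)/ln(z₁/z₀) = 12.0 × 4.5916/2.1434 = 25.7064 mph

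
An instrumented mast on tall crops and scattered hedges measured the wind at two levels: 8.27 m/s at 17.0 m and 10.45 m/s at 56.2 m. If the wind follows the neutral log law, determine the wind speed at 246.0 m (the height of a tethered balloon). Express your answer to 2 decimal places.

Log law: V ∝ ln(z/z₀). From the pair, with r = V₁/V₂ = 0.79139,
ln z₀ = (ln z₁ − r·ln z₂)/(1 − r) = (2.8332 − 0.79139×4.0289)/0.20861 = -1.7028 → z₀ = 0.1822 m
V₃ = V₁ · ln(z₃/z₀)/ln(z₁/z₀) = 8.27 × 7.2081/4.5360 = 13.1418 m/s

13.14 m/s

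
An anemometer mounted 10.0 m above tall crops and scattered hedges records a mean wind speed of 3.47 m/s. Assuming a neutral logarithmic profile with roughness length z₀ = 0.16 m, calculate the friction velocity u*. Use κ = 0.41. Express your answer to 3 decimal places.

u* ≈ 0.344 m/s

Log law: V(z) = (u*/κ) · ln(z/z₀) ⇒ u* = κ · V / ln(z/z₀)
u* = 0.41 × 3.47 / ln(10.0/0.16) = 0.41 × 3.47 / 4.1352
   = 1.4227 / 4.1352 = 0.3440 m/s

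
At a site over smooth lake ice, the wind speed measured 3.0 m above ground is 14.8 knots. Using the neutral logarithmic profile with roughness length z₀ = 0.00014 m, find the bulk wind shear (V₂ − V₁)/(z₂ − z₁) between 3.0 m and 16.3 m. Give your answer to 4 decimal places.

Log law: V₂ = V₁ · ln(z₂/z₀)/ln(z₁/z₀) = 14.8 × 11.6650/9.9725 = 17.3119 knots
ΔV/Δz = (17.3119 − 14.8)/(16.3 − 3.0) = 2.5119/13.3000 = 0.18886 knots/m

0.1889 knots/m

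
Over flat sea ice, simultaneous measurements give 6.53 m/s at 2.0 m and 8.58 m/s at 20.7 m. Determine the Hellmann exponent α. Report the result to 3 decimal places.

α ≈ 0.117

Power law: V₂/V₁ = (z₂/z₁)^α ⇒ α = ln(V₂/V₁) / ln(z₂/z₁)
α = ln(8.58/6.53) / ln(20.7/2.0) = ln(1.3139) / ln(10.3500)
  = 0.27303 / 2.33699 = 0.11683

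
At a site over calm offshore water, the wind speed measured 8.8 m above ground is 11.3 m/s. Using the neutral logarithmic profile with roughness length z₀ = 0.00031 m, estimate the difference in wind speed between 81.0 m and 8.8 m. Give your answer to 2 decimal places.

Log law: V₂ = V₁ · ln(z₂/z₀)/ln(z₁/z₀) = 11.3 × 12.4734/10.2537 = 13.7462 m/s
ΔV = 13.7462 − 11.3 = 2.4462 m/s

2.45 m/s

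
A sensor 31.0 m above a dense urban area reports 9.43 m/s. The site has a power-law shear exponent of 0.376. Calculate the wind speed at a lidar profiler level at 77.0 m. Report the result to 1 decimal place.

Power-law profile: V₂ = V₁ · (z₂/z₁)^α
V₂ = 9.43 × (77.0/31.0)^0.376 = 9.43 × (2.4839)^0.376
    = 9.43 × 1.4079 = 13.2764 m/s

13.3 m/s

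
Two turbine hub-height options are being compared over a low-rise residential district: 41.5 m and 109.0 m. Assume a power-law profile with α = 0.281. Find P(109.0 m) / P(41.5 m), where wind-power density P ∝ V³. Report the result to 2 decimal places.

2.26

Speed ratio: V_B/V_A = (z_B/z_A)^α = (109.0/41.5)^0.281 = (2.6265)^0.281 = 1.31173
Power-density ratio: P_B/P_A = (V_B/V_A)³ = (1.31173)³ = 2.25702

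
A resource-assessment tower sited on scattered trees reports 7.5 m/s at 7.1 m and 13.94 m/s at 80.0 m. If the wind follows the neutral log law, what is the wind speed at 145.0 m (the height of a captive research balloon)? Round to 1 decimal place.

Log law: V ∝ ln(z/z₀). From the pair, with r = V₁/V₂ = 0.53802,
ln z₀ = (ln z₁ − r·ln z₂)/(1 − r) = (1.9601 − 0.53802×4.3820)/0.46198 = -0.8605 → z₀ = 0.4230 m
V₃ = V₁ · ln(z₃/z₀)/ln(z₁/z₀) = 7.5 × 5.8372/2.8206 = 15.5213 m/s

15.5 m/s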